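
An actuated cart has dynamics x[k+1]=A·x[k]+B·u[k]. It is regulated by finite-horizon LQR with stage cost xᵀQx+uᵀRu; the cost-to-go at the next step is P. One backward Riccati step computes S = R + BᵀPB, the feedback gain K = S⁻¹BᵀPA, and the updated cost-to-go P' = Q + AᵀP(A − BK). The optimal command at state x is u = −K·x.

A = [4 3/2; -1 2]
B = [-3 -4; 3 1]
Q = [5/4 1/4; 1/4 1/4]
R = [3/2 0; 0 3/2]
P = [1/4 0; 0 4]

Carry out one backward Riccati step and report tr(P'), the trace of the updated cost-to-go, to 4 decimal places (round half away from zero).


BᵀP = [-0.7500 12.0000; -1.0000 4.0000]
S = R + BᵀPB = [3/2 0; 0 3/2] + [38.2500 15.0000; 15.0000 8.0000] = [39.7500 15.0000; 15.0000 9.5000]
BᵀPA = [-15.0000 22.8750; -8.0000 6.5000]
K = S⁻¹·BᵀPA = [-0.1474 0.7850; -0.6093 -0.5553]
A−BK = [1.1204 1.6339; 0.0516 0.2002]
AᵀP(A−BK) = [0.9140 0.8329; 0.8329 2.2147]
P' = Q + AᵀP(A−BK) = [2.1640 1.0829; 1.0829 2.4647]
tr(P') = 4.6287

4.6287


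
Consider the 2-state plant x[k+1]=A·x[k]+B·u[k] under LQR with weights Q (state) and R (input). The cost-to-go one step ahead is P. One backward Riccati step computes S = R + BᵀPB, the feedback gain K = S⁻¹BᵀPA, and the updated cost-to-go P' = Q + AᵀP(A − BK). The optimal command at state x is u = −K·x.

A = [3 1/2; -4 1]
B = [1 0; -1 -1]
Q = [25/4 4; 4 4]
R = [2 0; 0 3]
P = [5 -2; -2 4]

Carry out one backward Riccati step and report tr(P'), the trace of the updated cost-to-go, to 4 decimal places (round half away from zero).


BᵀP = [7.0000 -6.0000; 2.0000 -4.0000]
S = R + BᵀPB = [2 0; 0 3] + [13.0000 6.0000; 6.0000 4.0000] = [15.0000 6.0000; 6.0000 7.0000]
BᵀPA = [45.0000 -2.5000; 22.0000 -3.0000]
K = S⁻¹·BᵀPA = [2.6522 0.0072; 0.8696 -0.4348]
A−BK = [0.3478 0.4928; -0.4783 0.5725]
AᵀP(A−BK) = [18.5217 -1.2609; -1.2609 1.9638]
P' = Q + AᵀP(A−BK) = [24.7717 2.7391; 2.7391 5.9638]
tr(P') = 30.7355

30.7355


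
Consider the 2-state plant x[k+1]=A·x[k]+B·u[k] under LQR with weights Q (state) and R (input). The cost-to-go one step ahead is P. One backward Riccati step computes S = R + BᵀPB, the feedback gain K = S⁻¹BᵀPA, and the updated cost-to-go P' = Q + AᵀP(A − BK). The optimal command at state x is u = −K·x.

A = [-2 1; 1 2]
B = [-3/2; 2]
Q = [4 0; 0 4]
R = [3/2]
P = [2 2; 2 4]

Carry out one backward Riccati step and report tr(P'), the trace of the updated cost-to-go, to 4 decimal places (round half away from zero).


BᵀP = [1.0000 5.0000]
S = R + BᵀPB = [3/2] + [8.5000] = [10.0000]
BᵀPA = [3.0000 11.0000]
K = S⁻¹·BᵀPA = [0.3000 1.1000]
A−BK = [-1.5500 2.6500; 0.4000 -0.2000]
AᵀP(A−BK) = [3.1000 -5.3000; -5.3000 13.9000]
P' = Q + AᵀP(A−BK) = [7.1000 -5.3000; -5.3000 17.9000]
tr(P') = 25.0000

25.0000


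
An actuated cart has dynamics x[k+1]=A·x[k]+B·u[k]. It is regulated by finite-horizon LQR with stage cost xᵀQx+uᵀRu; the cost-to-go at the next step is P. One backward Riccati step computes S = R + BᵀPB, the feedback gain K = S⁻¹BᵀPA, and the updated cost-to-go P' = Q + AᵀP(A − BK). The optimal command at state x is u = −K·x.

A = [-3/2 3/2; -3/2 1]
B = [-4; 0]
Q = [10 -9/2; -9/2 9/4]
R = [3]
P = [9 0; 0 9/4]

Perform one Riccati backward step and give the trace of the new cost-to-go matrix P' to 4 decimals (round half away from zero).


20.3890

BᵀP = [-36.0000 0.0000]
S = R + BᵀPB = [3] + [144.0000] = [147.0000]
BᵀPA = [54.0000 -54.0000]
K = S⁻¹·BᵀPA = [0.3673 -0.3673]
A−BK = [-0.0306 0.0306; -1.5000 1.0000]
AᵀP(A−BK) = [5.4758 -3.7883; -3.7883 2.6633]
P' = Q + AᵀP(A−BK) = [15.4758 -8.2883; -8.2883 4.9133]
tr(P') = 20.3890


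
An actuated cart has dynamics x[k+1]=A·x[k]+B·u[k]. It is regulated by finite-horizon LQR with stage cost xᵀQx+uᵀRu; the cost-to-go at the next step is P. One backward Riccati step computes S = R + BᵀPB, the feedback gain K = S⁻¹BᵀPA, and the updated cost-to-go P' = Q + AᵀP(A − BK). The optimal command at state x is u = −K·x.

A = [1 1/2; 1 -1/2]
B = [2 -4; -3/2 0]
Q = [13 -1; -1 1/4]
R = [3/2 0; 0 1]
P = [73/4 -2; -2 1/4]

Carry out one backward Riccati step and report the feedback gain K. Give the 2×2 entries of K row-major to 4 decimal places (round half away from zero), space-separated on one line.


0.0397 0.0526 -0.2005 -0.1099

BᵀP = [39.5000 -4.3750; -73.0000 8.0000]
S = R + BᵀPB = [3/2 0; 0 1] + [85.5625 -158.0000; -158.0000 292.0000] = [87.0625 -158.0000; -158.0000 293.0000]
BᵀPA = [35.1250 21.9375; -65.0000 -40.5000]
K = S⁻¹·BᵀPA = [0.0397 0.0526; -0.2005 -0.1099]
A−BK = [0.1189 -0.0446; 1.0595 -0.4211]
AᵀP(A−BK) = [0.0773 0.0115; 0.0115 0.0217]
P' = Q + AᵀP(A−BK) = [13.0773 -0.9885; -0.9885 0.2717]
tr(P') = 13.3490


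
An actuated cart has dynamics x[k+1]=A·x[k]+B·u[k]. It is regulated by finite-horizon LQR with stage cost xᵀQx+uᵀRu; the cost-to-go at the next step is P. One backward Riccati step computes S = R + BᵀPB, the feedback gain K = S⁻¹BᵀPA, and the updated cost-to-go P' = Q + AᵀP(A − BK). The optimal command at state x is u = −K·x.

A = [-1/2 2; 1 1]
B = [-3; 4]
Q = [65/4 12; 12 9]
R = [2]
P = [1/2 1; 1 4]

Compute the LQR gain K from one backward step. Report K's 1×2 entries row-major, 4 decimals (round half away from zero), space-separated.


0.2527 0.3871

BᵀP = [2.5000 13.0000]
S = R + BᵀPB = [2] + [44.5000] = [46.5000]
BᵀPA = [11.7500 18.0000]
K = S⁻¹·BᵀPA = [0.2527 0.3871]
A−BK = [0.2581 3.1613; -0.0108 -0.5484]
AᵀP(A−BK) = [0.1559 0.4516; 0.4516 3.0323]
P' = Q + AᵀP(A−BK) = [16.4059 12.4516; 12.4516 12.0323]
tr(P') = 28.4382


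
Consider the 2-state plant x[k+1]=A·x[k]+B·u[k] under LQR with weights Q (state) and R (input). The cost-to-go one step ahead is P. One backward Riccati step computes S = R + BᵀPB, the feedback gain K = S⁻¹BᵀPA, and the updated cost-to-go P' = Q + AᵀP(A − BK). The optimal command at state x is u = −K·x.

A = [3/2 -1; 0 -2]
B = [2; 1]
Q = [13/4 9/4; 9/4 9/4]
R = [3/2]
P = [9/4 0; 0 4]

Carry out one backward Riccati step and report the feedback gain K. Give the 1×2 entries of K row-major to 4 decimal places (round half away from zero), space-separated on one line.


0.4655 -0.8621

BᵀP = [4.5000 4.0000]
S = R + BᵀPB = [3/2] + [13.0000] = [14.5000]
BᵀPA = [6.7500 -12.5000]
K = S⁻¹·BᵀPA = [0.4655 -0.8621]
A−BK = [0.5690 0.7241; -0.4655 -1.1379]
AᵀP(A−BK) = [1.9203 2.4440; 2.4440 7.4741]
P' = Q + AᵀP(A−BK) = [5.1703 4.6940; 4.6940 9.7241]
tr(P') = 14.8944


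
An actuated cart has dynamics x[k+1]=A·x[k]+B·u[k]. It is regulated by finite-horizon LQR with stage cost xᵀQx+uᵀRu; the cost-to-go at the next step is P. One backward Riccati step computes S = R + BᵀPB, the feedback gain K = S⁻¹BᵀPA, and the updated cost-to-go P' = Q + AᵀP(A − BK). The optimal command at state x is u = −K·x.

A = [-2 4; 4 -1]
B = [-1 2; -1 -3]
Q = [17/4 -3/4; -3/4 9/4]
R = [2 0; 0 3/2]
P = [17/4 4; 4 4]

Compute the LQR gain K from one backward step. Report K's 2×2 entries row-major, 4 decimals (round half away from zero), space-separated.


-0.5331 -1.4028 -0.7695 0.0802

BᵀP = [-8.2500 -8.0000; -3.5000 -4.0000]
S = R + BᵀPB = [2 0; 0 3/2] + [16.2500 7.5000; 7.5000 5.0000] = [18.2500 7.5000; 7.5000 6.5000]
BᵀPA = [-15.5000 -25.0000; -9.0000 -10.0000]
K = S⁻¹·BᵀPA = [-0.5331 -1.4028; -0.7695 0.0802]
A−BK = [-0.9940 2.4369; 1.1583 -2.1623]
AᵀP(A−BK) = [1.8116 0.9780; 0.9780 5.7315]
P' = Q + AᵀP(A−BK) = [6.0616 0.2280; 0.2280 7.9815]
tr(P') = 14.0431


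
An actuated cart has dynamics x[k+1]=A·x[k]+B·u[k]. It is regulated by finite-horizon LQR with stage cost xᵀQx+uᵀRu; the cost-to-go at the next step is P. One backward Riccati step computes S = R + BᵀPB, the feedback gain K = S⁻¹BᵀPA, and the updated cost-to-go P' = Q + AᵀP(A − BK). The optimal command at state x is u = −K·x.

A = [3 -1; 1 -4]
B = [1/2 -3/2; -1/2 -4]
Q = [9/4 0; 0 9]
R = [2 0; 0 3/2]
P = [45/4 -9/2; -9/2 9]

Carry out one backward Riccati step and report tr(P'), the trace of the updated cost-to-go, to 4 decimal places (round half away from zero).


BᵀP = [7.8750 -6.7500; 1.1250 -29.2500]
S = R + BᵀPB = [2 0; 0 3/2] + [7.3125 15.1875; 15.1875 115.3125] = [9.3125 15.1875; 15.1875 116.8125]
BᵀPA = [16.8750 19.1250; -25.8750 115.8750]
K = S⁻¹·BᵀPA = [2.7582 0.5532; -0.5801 0.9200]
A−BK = [0.7507 0.1035; 0.0586 -0.0432]
AᵀP(A−BK) = [21.6953 3.2208; 3.2208 2.0593]
P' = Q + AᵀP(A−BK) = [23.9453 3.2208; 3.2208 11.0593]
tr(P') = 35.0046

35.0046


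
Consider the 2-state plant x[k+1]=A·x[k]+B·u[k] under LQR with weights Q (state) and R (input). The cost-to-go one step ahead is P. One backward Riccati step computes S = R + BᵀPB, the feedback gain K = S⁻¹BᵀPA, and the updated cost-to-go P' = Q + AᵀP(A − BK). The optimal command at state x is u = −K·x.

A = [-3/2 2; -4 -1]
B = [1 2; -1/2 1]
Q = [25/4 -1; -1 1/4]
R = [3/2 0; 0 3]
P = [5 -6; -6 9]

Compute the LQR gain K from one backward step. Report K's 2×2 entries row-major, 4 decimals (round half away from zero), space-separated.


BᵀP = [8.0000 -10.5000; 4.0000 -3.0000]
S = R + BᵀPB = [3/2 0; 0 3] + [13.2500 5.5000; 5.5000 5.0000] = [14.7500 5.5000; 5.5000 8.0000]
BᵀPA = [30.0000 26.5000; 6.0000 11.0000]
K = S⁻¹·BᵀPA = [2.3590 1.7265; -0.8718 0.1880]
A−BK = [-2.1154 -0.1026; -1.9487 -0.3248]
AᵀP(A−BK) = [17.7115 7.0769; 7.0769 5.1795]
P' = Q + AᵀP(A−BK) = [23.9615 6.0769; 6.0769 5.4295]
tr(P') = 29.3910

2.3590 1.7265 -0.8718 0.1880


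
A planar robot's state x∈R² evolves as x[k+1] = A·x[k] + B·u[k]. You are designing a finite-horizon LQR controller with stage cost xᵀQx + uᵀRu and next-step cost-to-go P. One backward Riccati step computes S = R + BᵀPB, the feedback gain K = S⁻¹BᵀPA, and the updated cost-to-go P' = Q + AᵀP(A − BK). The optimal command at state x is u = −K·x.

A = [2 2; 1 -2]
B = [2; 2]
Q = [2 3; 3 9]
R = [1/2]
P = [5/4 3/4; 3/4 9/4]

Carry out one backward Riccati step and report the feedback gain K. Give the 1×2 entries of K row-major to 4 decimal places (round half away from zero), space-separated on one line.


0.6829 -0.1951

BᵀP = [4.0000 6.0000]
S = R + BᵀPB = [1/2] + [20.0000] = [20.5000]
BᵀPA = [14.0000 -4.0000]
K = S⁻¹·BᵀPA = [0.6829 -0.1951]
A−BK = [0.6341 2.3902; -0.3659 -1.6098]
AᵀP(A−BK) = [0.6890 1.7317; 1.7317 7.2195]
P' = Q + AᵀP(A−BK) = [2.6890 4.7317; 4.7317 16.2195]
tr(P') = 18.9085


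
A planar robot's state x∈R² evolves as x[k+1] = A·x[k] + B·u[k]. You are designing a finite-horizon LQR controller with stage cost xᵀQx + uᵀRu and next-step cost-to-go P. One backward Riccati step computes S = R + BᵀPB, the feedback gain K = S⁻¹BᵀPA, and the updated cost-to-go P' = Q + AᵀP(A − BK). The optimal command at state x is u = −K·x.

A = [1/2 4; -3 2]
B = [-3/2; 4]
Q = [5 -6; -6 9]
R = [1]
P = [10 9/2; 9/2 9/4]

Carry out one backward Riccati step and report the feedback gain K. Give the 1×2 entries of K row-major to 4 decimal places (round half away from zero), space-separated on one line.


BᵀP = [3.0000 2.2500]
S = R + BᵀPB = [1] + [4.5000] = [5.5000]
BᵀPA = [-5.2500 16.5000]
K = S⁻¹·BᵀPA = [-0.9545 3.0000]
A−BK = [-0.9318 8.5000; 0.8182 -10.0000]
AᵀP(A−BK) = [4.2386 -27.2500; -27.2500 191.5000]
P' = Q + AᵀP(A−BK) = [9.2386 -33.2500; -33.2500 200.5000]
tr(P') = 209.7386

-0.9545 3.0000


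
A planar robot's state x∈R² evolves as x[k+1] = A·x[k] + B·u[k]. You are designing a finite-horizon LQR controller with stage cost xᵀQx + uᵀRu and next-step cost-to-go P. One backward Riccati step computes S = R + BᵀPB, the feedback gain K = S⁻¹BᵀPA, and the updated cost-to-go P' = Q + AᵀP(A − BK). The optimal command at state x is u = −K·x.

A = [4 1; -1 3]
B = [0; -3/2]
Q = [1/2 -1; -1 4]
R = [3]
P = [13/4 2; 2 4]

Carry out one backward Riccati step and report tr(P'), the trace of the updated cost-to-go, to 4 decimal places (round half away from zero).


BᵀP = [-3.0000 -6.0000]
S = R + BᵀPB = [3] + [9.0000] = [12.0000]
BᵀPA = [-6.0000 -21.0000]
K = S⁻¹·BᵀPA = [-0.5000 -1.7500]
A−BK = [4.0000 1.0000; -1.7500 0.3750]
AᵀP(A−BK) = [37.0000 12.5000; 12.5000 14.5000]
P' = Q + AᵀP(A−BK) = [37.5000 11.5000; 11.5000 18.5000]
tr(P') = 56.0000

56.0000


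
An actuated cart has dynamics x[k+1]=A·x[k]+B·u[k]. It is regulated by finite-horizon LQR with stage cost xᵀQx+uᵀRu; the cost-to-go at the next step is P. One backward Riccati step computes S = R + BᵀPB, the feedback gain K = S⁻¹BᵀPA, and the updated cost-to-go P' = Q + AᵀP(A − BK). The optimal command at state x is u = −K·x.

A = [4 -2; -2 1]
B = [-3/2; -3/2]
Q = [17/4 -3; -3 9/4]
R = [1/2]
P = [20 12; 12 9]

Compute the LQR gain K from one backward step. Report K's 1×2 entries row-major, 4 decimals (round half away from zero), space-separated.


-1.0772 0.5386

BᵀP = [-48.0000 -31.5000]
S = R + BᵀPB = [1/2] + [119.2500] = [119.7500]
BᵀPA = [-129.0000 64.5000]
K = S⁻¹·BᵀPA = [-1.0772 0.5386]
A−BK = [2.3841 -1.1921; -3.6159 1.8079]
AᵀP(A−BK) = [25.0355 -12.5177; -12.5177 6.2589]
P' = Q + AᵀP(A−BK) = [29.2855 -15.5177; -15.5177 8.5089]
tr(P') = 37.7944


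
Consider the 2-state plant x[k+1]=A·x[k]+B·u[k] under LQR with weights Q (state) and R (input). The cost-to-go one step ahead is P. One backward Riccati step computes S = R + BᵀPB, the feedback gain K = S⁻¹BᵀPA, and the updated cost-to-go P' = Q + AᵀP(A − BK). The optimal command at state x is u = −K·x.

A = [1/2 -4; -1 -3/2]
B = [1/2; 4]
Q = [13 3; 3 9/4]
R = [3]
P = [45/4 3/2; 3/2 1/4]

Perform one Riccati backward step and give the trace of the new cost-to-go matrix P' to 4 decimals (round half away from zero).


61.7137

BᵀP = [11.6250 1.7500]
S = R + BᵀPB = [3] + [12.8125] = [15.8125]
BᵀPA = [4.0625 -49.1250]
K = S⁻¹·BᵀPA = [0.2569 -3.1067]
A−BK = [0.3715 -2.4466; -2.0277 10.9269]
AᵀP(A−BK) = [0.5188 -4.6290; -4.6290 45.9449]
P' = Q + AᵀP(A−BK) = [13.5188 -1.6290; -1.6290 48.1949]
tr(P') = 61.7137


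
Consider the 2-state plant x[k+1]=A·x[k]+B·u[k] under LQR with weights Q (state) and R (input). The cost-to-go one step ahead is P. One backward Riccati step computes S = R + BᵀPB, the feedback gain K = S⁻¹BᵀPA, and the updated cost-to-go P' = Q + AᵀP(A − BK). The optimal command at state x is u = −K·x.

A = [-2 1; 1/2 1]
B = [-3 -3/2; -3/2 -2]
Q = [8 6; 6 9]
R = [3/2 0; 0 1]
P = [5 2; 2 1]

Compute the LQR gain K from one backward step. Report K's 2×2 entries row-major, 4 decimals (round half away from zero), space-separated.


0.4114 -0.2250 0.1140 -0.2496

BᵀP = [-18.0000 -7.5000; -11.5000 -5.0000]
S = R + BᵀPB = [3/2 0; 0 1] + [65.2500 42.0000; 42.0000 27.2500] = [66.7500 42.0000; 42.0000 28.2500]
BᵀPA = [32.2500 -25.5000; 20.5000 -16.5000]
K = S⁻¹·BᵀPA = [0.4114 -0.2250; 0.1140 -0.2496]
A−BK = [-0.5948 -0.0493; 1.3451 0.1633]
AᵀP(A−BK) = [0.6448 -0.1279; -0.1279 0.1448]
P' = Q + AᵀP(A−BK) = [8.6448 5.8721; 5.8721 9.1448]
tr(P') = 17.7897


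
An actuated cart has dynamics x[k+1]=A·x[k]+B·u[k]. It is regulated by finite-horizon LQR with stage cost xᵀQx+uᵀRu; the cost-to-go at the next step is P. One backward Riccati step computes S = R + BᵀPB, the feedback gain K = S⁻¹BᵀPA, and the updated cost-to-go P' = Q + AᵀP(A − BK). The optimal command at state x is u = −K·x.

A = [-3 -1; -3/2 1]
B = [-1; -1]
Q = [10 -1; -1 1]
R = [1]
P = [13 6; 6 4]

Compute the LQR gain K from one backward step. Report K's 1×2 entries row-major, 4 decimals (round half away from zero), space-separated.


BᵀP = [-19.0000 -10.0000]
S = R + BᵀPB = [1] + [29.0000] = [30.0000]
BᵀPA = [72.0000 9.0000]
K = S⁻¹·BᵀPA = [2.4000 0.3000]
A−BK = [-0.6000 -0.7000; 0.9000 1.3000]
AᵀP(A−BK) = [7.2000 2.4000; 2.4000 2.3000]
P' = Q + AᵀP(A−BK) = [17.2000 1.4000; 1.4000 3.3000]
tr(P') = 20.5000

2.4000 0.3000


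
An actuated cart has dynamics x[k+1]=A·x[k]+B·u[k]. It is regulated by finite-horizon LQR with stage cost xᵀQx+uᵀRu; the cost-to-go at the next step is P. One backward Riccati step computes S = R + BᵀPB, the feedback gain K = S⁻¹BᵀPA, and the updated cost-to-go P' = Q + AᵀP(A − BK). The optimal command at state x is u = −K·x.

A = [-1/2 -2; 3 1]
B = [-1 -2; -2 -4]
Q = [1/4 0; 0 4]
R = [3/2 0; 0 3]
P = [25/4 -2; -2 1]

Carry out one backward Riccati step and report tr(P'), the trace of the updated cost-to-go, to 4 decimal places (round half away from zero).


46.9886

BᵀP = [-2.2500 0.0000; -4.5000 0.0000]
S = R + BᵀPB = [3/2 0; 0 3] + [2.2500 4.5000; 4.5000 9.0000] = [3.7500 4.5000; 4.5000 12.0000]
BᵀPA = [1.1250 4.5000; 2.2500 9.0000]
K = S⁻¹·BᵀPA = [0.1364 0.5455; 0.1364 0.5455]
A−BK = [-0.0909 -0.3636; 3.8182 4.2727]
AᵀP(A−BK) = [16.1023 20.4091; 20.4091 26.6364]
P' = Q + AᵀP(A−BK) = [16.3523 20.4091; 20.4091 30.6364]
tr(P') = 46.9886


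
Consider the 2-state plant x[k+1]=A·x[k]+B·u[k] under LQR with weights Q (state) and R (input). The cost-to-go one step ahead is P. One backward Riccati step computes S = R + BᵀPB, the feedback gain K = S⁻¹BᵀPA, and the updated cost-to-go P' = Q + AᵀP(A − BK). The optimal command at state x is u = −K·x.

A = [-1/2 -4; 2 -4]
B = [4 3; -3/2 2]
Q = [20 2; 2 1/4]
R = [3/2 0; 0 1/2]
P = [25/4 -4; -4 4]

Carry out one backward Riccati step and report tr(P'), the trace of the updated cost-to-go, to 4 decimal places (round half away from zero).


BᵀP = [31.0000 -22.0000; 10.7500 -4.0000]
S = R + BᵀPB = [3/2 0; 0 1/2] + [157.0000 49.0000; 49.0000 24.2500] = [158.5000 49.0000; 49.0000 24.7500]
BᵀPA = [-59.5000 -36.0000; -13.3750 -27.0000]
K = S⁻¹·BᵀPA = [-0.5370 0.2839; 0.5228 -1.6529]
A−BK = [0.0798 -0.1768; 0.1490 -0.2684]
AᵀP(A−BK) = [0.6027 -0.7178; -0.7178 1.5908]
P' = Q + AᵀP(A−BK) = [20.6027 1.2822; 1.2822 1.8408]
tr(P') = 22.4435

22.4435


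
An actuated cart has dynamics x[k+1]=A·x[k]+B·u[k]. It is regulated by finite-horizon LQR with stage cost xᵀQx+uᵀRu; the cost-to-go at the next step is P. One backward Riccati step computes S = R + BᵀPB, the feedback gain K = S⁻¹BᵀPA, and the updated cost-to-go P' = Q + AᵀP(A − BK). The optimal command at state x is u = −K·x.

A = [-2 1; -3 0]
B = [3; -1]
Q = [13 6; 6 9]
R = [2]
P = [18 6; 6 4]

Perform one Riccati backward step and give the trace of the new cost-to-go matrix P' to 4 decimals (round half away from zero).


58.2727

BᵀP = [48.0000 14.0000]
S = R + BᵀPB = [2] + [130.0000] = [132.0000]
BᵀPA = [-138.0000 48.0000]
K = S⁻¹·BᵀPA = [-1.0455 0.3636]
A−BK = [1.1364 -0.0909; -4.0455 0.3636]
AᵀP(A−BK) = [35.7273 -3.8182; -3.8182 0.5455]
P' = Q + AᵀP(A−BK) = [48.7273 2.1818; 2.1818 9.5455]
tr(P') = 58.2727


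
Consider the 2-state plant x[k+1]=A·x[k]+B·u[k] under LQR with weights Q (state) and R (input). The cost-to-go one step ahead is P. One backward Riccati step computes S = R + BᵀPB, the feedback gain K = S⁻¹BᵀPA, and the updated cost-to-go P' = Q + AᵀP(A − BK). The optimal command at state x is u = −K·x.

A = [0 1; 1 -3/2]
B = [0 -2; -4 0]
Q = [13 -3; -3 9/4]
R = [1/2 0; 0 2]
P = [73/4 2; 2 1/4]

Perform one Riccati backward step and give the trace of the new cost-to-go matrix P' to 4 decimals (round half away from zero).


BᵀP = [-8.0000 -1.0000; -36.5000 -4.0000]
S = R + BᵀPB = [1/2 0; 0 2] + [4.0000 16.0000; 16.0000 73.0000] = [4.5000 16.0000; 16.0000 75.0000]
BᵀPA = [-1.0000 -6.5000; -4.0000 -30.5000]
K = S⁻¹·BᵀPA = [-0.1350 0.0061; -0.0245 -0.4080]
A−BK = [-0.0491 0.1840; 0.4601 -1.4755]
AᵀP(A−BK) = [0.0169 -0.0008; -0.0008 0.4091]
P' = Q + AᵀP(A−BK) = [13.0169 -3.0008; -3.0008 2.6591]
tr(P') = 15.6760

15.6760


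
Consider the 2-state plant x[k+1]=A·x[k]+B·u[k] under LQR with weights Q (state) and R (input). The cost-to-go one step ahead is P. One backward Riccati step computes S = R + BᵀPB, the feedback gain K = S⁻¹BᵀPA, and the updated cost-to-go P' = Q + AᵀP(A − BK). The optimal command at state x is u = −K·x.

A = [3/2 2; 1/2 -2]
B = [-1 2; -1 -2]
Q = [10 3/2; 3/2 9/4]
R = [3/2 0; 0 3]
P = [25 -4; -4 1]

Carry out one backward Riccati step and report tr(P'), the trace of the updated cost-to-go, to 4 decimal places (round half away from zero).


15.9751

BᵀP = [-21.0000 3.0000; 58.0000 -10.0000]
S = R + BᵀPB = [3/2 0; 0 3] + [18.0000 -48.0000; -48.0000 136.0000] = [19.5000 -48.0000; -48.0000 139.0000]
BᵀPA = [-30.0000 -48.0000; 82.0000 136.0000]
K = S⁻¹·BᵀPA = [-0.5756 -0.3542; 0.3911 0.8561]
A−BK = [0.1421 -0.0664; 0.7066 -0.6421]
AᵀP(A−BK) = [1.1568 1.1734; 1.1734 2.5683]
P' = Q + AᵀP(A−BK) = [11.1568 2.6734; 2.6734 4.8183]
tr(P') = 15.9751


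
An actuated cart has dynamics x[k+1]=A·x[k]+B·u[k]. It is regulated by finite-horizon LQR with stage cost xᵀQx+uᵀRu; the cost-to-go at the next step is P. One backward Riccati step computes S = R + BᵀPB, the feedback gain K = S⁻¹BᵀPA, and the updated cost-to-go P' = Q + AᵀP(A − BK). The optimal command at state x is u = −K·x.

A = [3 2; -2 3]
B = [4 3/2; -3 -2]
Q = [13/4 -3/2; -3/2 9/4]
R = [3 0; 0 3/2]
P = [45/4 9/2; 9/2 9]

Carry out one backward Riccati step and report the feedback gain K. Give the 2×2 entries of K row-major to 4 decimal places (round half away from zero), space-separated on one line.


BᵀP = [31.5000 -9.0000; 7.8750 -11.2500]
S = R + BᵀPB = [3 0; 0 3/2] + [153.0000 65.2500; 65.2500 34.3125] = [156.0000 65.2500; 65.2500 35.8125]
BᵀPA = [112.5000 36.0000; 46.1250 -18.0000]
K = S⁻¹·BᵀPA = [0.7668 1.8536; -0.1092 -3.8798]
A−BK = [0.0965 0.4054; 0.0821 0.8011]
AᵀP(A−BK) = [2.0186 6.4291; 6.4291 43.4346]
P' = Q + AᵀP(A−BK) = [5.2686 4.9291; 4.9291 45.6846]
tr(P') = 50.9532

0.7668 1.8536 -0.1092 -3.8798


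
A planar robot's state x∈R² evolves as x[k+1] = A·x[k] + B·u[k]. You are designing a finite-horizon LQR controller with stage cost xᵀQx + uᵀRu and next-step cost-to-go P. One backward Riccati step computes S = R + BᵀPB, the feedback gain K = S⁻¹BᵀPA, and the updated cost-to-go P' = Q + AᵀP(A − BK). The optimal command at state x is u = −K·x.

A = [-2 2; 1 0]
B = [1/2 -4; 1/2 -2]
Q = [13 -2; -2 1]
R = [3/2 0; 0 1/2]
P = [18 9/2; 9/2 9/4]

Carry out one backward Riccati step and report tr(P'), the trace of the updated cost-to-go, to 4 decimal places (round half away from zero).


BᵀP = [11.2500 3.3750; -81.0000 -22.5000]
S = R + BᵀPB = [3/2 0; 0 1/2] + [7.3125 -51.7500; -51.7500 369.0000] = [8.8125 -51.7500; -51.7500 369.5000]
BᵀPA = [-19.1250 22.5000; 139.5000 -162.0000]
K = S⁻¹·BᵀPA = [0.2637 -0.1206; 0.4145 -0.4553]
A−BK = [-0.4740 0.2390; 1.6971 -0.8503]
AᵀP(A−BK) = [3.4748 -1.7892; -1.7892 0.9515]
P' = Q + AᵀP(A−BK) = [16.4748 -3.7892; -3.7892 1.9515]
tr(P') = 18.4263

18.4263


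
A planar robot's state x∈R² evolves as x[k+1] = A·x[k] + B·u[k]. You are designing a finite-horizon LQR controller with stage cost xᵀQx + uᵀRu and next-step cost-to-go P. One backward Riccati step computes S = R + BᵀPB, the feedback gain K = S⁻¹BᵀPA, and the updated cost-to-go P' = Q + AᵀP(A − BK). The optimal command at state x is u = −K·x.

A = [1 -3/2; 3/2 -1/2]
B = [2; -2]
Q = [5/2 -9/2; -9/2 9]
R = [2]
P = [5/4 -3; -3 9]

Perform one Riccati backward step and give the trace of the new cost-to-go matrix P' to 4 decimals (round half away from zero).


BᵀP = [8.5000 -24.0000]
S = R + BᵀPB = [2] + [65.0000] = [67.0000]
BᵀPA = [-27.5000 -0.7500]
K = S⁻¹·BᵀPA = [-0.4104 -0.0112]
A−BK = [1.8209 -1.4776; 0.6791 -0.5224]
AᵀP(A−BK) = [1.2127 -0.6828; -0.6828 0.5541]
P' = Q + AᵀP(A−BK) = [3.7127 -5.1828; -5.1828 9.5541]
tr(P') = 13.2668

13.2668


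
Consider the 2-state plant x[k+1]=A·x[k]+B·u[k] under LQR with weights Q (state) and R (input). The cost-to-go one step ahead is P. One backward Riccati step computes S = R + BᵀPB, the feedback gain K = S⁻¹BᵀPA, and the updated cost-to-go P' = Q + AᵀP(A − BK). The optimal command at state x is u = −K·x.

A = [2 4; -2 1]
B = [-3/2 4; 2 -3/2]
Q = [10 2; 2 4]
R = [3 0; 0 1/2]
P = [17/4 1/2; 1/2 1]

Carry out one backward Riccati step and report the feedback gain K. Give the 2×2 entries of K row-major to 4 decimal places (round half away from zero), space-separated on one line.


BᵀP = [-5.3750 1.2500; 16.2500 0.5000]
S = R + BᵀPB = [3 0; 0 1/2] + [10.5625 -23.3750; -23.3750 64.2500] = [13.5625 -23.3750; -23.3750 64.7500]
BᵀPA = [-13.2500 -20.2500; 31.5000 65.5000]
K = S⁻¹·BᵀPA = [-0.3666 0.6627; 0.3541 1.2508]
A−BK = [0.0335 -0.0092; -0.7356 1.5508]
AᵀP(A−BK) = [0.9871 -1.6200; -1.6200 4.4909]
P' = Q + AᵀP(A−BK) = [10.9871 0.3800; 0.3800 8.4909]
tr(P') = 19.4780

-0.3666 0.6627 0.3541 1.2508


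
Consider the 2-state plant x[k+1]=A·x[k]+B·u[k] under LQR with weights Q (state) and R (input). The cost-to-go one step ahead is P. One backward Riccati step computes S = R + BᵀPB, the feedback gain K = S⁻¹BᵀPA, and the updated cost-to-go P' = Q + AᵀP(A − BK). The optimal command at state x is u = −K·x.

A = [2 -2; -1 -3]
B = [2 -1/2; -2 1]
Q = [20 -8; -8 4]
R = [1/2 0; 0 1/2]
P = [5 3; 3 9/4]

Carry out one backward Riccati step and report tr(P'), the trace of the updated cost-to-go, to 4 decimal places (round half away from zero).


BᵀP = [4.0000 1.5000; 0.5000 0.7500]
S = R + BᵀPB = [1/2 0; 0 1/2] + [5.0000 -0.5000; -0.5000 0.5000] = [5.5000 -0.5000; -0.5000 1.0000]
BᵀPA = [6.5000 -12.5000; 0.2500 -3.2500]
K = S⁻¹·BᵀPA = [1.2619 -2.6905; 0.8810 -4.5952]
A−BK = [-0.0833 1.0833; 0.6429 -3.7857]
AᵀP(A−BK) = [1.8274 -6.6131; -6.6131 27.6845]
P' = Q + AᵀP(A−BK) = [21.8274 -14.6131; -14.6131 31.6845]
tr(P') = 53.5119

53.5119


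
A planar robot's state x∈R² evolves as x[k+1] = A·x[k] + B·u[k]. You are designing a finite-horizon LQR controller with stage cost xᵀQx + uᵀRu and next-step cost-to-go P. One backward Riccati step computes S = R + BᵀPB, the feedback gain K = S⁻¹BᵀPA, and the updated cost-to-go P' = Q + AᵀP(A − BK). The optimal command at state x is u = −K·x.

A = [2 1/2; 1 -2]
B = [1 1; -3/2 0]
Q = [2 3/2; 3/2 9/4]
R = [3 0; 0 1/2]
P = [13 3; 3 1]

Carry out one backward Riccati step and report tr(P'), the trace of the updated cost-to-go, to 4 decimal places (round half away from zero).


BᵀP = [8.5000 1.5000; 13.0000 3.0000]
S = R + BᵀPB = [3 0; 0 1/2] + [6.2500 8.5000; 8.5000 13.0000] = [9.2500 8.5000; 8.5000 13.5000]
BᵀPA = [18.5000 1.2500; 29.0000 0.5000]
K = S⁻¹·BᵀPA = [0.0618 0.2399; 2.1093 -0.1140]
A−BK = [-0.1710 0.3741; 1.0926 -1.6401]
AᵀP(A−BK) = [2.6888 -0.6318; -0.6318 1.0071]
P' = Q + AᵀP(A−BK) = [4.6888 0.8682; 0.8682 3.2571]
tr(P') = 7.9460

7.9460


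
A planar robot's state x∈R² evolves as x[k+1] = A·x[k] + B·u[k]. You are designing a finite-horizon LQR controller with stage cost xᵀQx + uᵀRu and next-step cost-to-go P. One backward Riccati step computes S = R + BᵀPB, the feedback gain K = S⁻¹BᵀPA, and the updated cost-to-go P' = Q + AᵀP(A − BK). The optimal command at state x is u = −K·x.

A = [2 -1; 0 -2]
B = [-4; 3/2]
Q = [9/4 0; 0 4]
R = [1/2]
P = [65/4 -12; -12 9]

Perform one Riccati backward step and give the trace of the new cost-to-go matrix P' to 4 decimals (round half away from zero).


BᵀP = [-83.0000 61.5000]
S = R + BᵀPB = [1/2] + [424.2500] = [424.7500]
BᵀPA = [-166.0000 -40.0000]
K = S⁻¹·BᵀPA = [-0.3908 -0.0942]
A−BK = [0.4367 -1.3767; 0.5862 -1.8587]
AᵀP(A−BK) = [0.1242 -0.1327; -0.1327 0.4831]
P' = Q + AᵀP(A−BK) = [2.3742 -0.1327; -0.1327 4.4831]
tr(P') = 6.8573

6.8573


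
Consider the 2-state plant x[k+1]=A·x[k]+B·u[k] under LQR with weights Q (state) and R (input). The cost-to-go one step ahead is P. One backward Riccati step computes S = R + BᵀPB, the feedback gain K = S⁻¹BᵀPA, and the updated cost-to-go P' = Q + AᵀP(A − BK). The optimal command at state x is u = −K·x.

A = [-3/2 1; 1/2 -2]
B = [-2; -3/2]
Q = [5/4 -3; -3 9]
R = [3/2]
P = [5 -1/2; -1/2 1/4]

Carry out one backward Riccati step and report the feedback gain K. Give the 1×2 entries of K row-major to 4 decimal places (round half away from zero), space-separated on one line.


0.7443 -0.5508

BᵀP = [-9.2500 0.6250]
S = R + BᵀPB = [3/2] + [17.5625] = [19.0625]
BᵀPA = [14.1875 -10.5000]
K = S⁻¹·BᵀPA = [0.7443 -0.5508]
A−BK = [-0.0115 -0.1016; 1.6164 -2.8262]
AᵀP(A−BK) = [1.5033 -1.6852; -1.6852 2.2164]
P' = Q + AᵀP(A−BK) = [2.7533 -4.6852; -4.6852 11.2164]
tr(P') = 13.9697


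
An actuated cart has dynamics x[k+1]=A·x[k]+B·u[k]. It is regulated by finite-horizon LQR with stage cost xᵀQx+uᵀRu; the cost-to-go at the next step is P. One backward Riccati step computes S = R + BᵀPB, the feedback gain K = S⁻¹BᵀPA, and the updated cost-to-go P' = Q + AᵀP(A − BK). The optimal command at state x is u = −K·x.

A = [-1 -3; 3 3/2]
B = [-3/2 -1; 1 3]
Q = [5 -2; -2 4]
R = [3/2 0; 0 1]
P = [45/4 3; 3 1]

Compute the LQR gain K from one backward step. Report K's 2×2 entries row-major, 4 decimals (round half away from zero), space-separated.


0.0678 1.9183 0.6219 0.0848

BᵀP = [-13.8750 -3.5000; -2.2500 0.0000]
S = R + BᵀPB = [3/2 0; 0 1] + [17.3125 3.3750; 3.3750 2.2500] = [18.8125 3.3750; 3.3750 3.2500]
BᵀPA = [3.3750 36.3750; 2.2500 6.7500]
K = S⁻¹·BᵀPA = [0.0678 1.9183; 0.6219 0.0848]
A−BK = [-0.2764 -0.0377; 1.0666 -0.6727]
AᵀP(A−BK) = [0.6219 0.0848; 0.0848 6.1479]
P' = Q + AᵀP(A−BK) = [5.6219 -1.9152; -1.9152 10.1479]
tr(P') = 15.7698


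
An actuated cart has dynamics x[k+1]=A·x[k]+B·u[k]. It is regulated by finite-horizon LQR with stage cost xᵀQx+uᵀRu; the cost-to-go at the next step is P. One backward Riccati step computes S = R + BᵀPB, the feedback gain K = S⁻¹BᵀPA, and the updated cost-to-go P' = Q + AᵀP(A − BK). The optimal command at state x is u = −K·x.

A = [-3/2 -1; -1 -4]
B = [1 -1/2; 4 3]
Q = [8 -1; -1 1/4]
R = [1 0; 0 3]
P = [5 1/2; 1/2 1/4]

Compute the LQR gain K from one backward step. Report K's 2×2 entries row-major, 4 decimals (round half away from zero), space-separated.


BᵀP = [7.0000 1.5000; -1.0000 0.5000]
S = R + BᵀPB = [1 0; 0 3] + [13.0000 1.0000; 1.0000 2.0000] = [14.0000 1.0000; 1.0000 5.0000]
BᵀPA = [-12.0000 -13.0000; 1.0000 -1.0000]
K = S⁻¹·BᵀPA = [-0.8841 -0.9275; 0.3768 -0.0145]
A−BK = [-0.4275 -0.0797; 1.4058 -0.2464]
AᵀP(A−BK) = [2.0145 0.8841; 0.8841 0.9275]
P' = Q + AᵀP(A−BK) = [10.0145 -0.1159; -0.1159 1.1775]
tr(P') = 11.1920

-0.8841 -0.9275 0.3768 -0.0145


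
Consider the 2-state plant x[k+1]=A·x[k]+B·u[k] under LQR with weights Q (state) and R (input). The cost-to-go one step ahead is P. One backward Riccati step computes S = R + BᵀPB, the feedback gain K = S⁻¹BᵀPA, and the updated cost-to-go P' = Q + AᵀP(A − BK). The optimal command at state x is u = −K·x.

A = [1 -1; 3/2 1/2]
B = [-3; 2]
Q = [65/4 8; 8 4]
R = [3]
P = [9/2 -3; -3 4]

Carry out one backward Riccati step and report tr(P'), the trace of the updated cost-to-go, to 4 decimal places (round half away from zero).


24.6636

BᵀP = [-19.5000 17.0000]
S = R + BᵀPB = [3] + [92.5000] = [95.5000]
BᵀPA = [6.0000 28.0000]
K = S⁻¹·BᵀPA = [0.0628 0.2932]
A−BK = [1.1885 -0.1204; 1.3743 -0.0864]
AᵀP(A−BK) = [4.1230 -0.2592; -0.2592 0.2906]
P' = Q + AᵀP(A−BK) = [20.3730 7.7408; 7.7408 4.2906]
tr(P') = 24.6636


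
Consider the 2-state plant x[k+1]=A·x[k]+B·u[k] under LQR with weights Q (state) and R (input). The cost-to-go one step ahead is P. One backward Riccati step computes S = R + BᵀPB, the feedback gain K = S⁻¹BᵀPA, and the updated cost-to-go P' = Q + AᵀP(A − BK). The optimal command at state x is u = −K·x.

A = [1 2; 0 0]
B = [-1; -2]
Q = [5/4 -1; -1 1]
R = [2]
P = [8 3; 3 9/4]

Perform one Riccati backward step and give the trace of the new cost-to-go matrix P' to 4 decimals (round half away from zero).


10.6371

BᵀP = [-14.0000 -7.5000]
S = R + BᵀPB = [2] + [29.0000] = [31.0000]
BᵀPA = [-14.0000 -28.0000]
K = S⁻¹·BᵀPA = [-0.4516 -0.9032]
A−BK = [0.5484 1.0968; -0.9032 -1.8065]
AᵀP(A−BK) = [1.6774 3.3548; 3.3548 6.7097]
P' = Q + AᵀP(A−BK) = [2.9274 2.3548; 2.3548 7.7097]
tr(P') = 10.6371


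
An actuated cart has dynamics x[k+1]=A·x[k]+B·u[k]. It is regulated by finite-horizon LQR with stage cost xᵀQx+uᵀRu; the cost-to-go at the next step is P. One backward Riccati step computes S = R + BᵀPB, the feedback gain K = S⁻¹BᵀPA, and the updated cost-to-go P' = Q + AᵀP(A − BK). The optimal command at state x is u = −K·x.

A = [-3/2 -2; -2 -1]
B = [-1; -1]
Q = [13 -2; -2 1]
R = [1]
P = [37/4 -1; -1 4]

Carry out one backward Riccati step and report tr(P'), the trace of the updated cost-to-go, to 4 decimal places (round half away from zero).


BᵀP = [-8.2500 -3.0000]
S = R + BᵀPB = [1] + [11.2500] = [12.2500]
BᵀPA = [18.3750 19.5000]
K = S⁻¹·BᵀPA = [1.5000 1.5918]
A−BK = [0.0000 -0.4082; -0.5000 0.5918]
AᵀP(A−BK) = [3.2500 1.0000; 1.0000 5.9592]
P' = Q + AᵀP(A−BK) = [16.2500 -1.0000; -1.0000 6.9592]
tr(P') = 23.2092

23.2092


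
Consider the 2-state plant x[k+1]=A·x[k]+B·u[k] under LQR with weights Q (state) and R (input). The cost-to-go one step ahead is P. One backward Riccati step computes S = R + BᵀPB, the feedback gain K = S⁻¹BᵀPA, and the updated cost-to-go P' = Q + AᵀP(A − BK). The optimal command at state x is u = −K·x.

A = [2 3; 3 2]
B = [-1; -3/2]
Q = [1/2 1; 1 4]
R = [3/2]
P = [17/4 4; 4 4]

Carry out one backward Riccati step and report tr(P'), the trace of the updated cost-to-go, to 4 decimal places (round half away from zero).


16.1308

BᵀP = [-10.2500 -10.0000]
S = R + BᵀPB = [3/2] + [25.2500] = [26.7500]
BᵀPA = [-50.5000 -50.7500]
K = S⁻¹·BᵀPA = [-1.8879 -1.8972]
A−BK = [0.1121 1.1028; 0.1682 -0.8458]
AᵀP(A−BK) = [5.6636 5.6916; 5.6916 5.9673]
P' = Q + AᵀP(A−BK) = [6.1636 6.6916; 6.6916 9.9673]
tr(P') = 16.1308


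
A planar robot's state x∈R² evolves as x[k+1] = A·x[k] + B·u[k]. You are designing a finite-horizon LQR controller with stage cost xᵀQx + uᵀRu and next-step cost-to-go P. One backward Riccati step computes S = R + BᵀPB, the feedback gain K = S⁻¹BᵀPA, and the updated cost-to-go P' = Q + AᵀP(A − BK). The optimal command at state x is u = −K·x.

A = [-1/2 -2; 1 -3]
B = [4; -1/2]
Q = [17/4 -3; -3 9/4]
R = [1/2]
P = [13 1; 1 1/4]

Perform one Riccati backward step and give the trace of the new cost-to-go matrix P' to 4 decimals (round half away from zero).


BᵀP = [51.5000 3.8750]
S = R + BᵀPB = [1/2] + [204.0625] = [204.5625]
BᵀPA = [-21.8750 -114.6250]
K = S⁻¹·BᵀPA = [-0.1069 -0.5603]
A−BK = [-0.0723 0.2414; 0.9465 -3.2802]
AᵀP(A−BK) = [0.1608 -0.5075; -0.5075 2.0208]
P' = Q + AᵀP(A−BK) = [4.4108 -3.5075; -3.5075 4.2708]
tr(P') = 8.6816

8.6816


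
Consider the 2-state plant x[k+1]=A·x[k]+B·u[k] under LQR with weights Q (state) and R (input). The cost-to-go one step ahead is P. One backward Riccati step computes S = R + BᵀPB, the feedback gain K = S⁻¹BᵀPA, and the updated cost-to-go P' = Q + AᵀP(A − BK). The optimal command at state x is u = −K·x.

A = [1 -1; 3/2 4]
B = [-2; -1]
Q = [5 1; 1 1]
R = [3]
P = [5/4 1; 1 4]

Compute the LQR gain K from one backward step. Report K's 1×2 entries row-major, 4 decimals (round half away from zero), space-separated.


BᵀP = [-3.5000 -6.0000]
S = R + BᵀPB = [3] + [13.0000] = [16.0000]
BᵀPA = [-12.5000 -20.5000]
K = S⁻¹·BᵀPA = [-0.7813 -1.2813]
A−BK = [-0.5625 -3.5625; 0.7188 2.7188]
AᵀP(A−BK) = [3.4844 9.2344; 9.2344 30.9844]
P' = Q + AᵀP(A−BK) = [8.4844 10.2344; 10.2344 31.9844]
tr(P') = 40.4688

-0.7813 -1.2813


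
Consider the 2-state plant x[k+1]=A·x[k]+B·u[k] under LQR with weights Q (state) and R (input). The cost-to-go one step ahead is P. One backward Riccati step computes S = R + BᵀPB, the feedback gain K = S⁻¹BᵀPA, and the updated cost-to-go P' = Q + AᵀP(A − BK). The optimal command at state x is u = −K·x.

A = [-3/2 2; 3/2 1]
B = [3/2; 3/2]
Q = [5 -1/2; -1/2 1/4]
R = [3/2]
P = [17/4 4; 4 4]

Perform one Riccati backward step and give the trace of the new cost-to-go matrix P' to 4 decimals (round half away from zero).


BᵀP = [12.3750 12.0000]
S = R + BᵀPB = [3/2] + [36.5625] = [38.0625]
BᵀPA = [-0.5625 36.7500]
K = S⁻¹·BᵀPA = [-0.0148 0.9655]
A−BK = [-1.4778 0.5517; 1.5222 -0.4483]
AᵀP(A−BK) = [0.5542 -0.2069; -0.2069 1.5172]
P' = Q + AᵀP(A−BK) = [5.5542 -0.7069; -0.7069 1.7672]
tr(P') = 7.3214

7.3214


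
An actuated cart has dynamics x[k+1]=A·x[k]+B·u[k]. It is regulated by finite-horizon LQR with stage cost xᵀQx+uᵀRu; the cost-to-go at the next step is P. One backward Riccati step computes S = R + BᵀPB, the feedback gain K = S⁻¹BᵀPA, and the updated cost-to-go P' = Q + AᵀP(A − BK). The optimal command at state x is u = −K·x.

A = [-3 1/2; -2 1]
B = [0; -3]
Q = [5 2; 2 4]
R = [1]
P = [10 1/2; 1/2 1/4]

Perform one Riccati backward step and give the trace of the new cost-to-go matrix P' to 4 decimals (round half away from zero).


BᵀP = [-1.5000 -0.7500]
S = R + BᵀPB = [1] + [2.2500] = [3.2500]
BᵀPA = [6.0000 -1.5000]
K = S⁻¹·BᵀPA = [1.8462 -0.4615]
A−BK = [-3.0000 0.5000; 3.5385 -0.3846]
AᵀP(A−BK) = [85.9231 -14.7308; -14.7308 2.5577]
P' = Q + AᵀP(A−BK) = [90.9231 -12.7308; -12.7308 6.5577]
tr(P') = 97.4808

97.4808


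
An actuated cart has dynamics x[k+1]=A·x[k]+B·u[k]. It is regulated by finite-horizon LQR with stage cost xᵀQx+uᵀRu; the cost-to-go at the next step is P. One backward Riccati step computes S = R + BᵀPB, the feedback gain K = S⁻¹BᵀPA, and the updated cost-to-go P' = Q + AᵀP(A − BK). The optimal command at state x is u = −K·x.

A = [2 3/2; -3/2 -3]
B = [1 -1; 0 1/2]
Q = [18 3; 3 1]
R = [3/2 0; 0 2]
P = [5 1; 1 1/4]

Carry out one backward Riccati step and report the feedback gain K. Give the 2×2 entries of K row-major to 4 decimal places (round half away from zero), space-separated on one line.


0.8842 0.4551 -0.6117 -0.3426

BᵀP = [5.0000 1.0000; -4.5000 -0.8750]
S = R + BᵀPB = [3/2 0; 0 2] + [5.0000 -4.5000; -4.5000 4.0625] = [6.5000 -4.5000; -4.5000 6.0625]
BᵀPA = [8.5000 4.5000; -7.6875 -4.1250]
K = S⁻¹·BᵀPA = [0.8842 0.4551; -0.6117 -0.3426]
A−BK = [0.5041 0.7023; -1.1941 -2.8287]
AᵀP(A−BK) = [2.3442 1.3728; 1.3728 1.0387]
P' = Q + AᵀP(A−BK) = [20.3442 4.3728; 4.3728 2.0387]
tr(P') = 22.3830


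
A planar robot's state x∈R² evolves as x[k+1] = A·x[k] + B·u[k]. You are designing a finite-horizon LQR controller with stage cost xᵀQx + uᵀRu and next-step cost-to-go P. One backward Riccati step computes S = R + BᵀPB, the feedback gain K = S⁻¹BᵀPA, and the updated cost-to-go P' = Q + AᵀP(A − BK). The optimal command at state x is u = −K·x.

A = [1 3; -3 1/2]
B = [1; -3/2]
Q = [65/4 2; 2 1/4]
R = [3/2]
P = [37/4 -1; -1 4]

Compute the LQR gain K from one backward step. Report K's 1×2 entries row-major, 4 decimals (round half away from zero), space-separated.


BᵀP = [10.7500 -7.0000]
S = R + BᵀPB = [3/2] + [21.2500] = [22.7500]
BᵀPA = [31.7500 28.7500]
K = S⁻¹·BᵀPA = [1.3956 1.2637]
A−BK = [-0.3956 1.7363; -0.9066 2.3956]
AᵀP(A−BK) = [6.9396 -9.8736; -9.8736 44.9176]
P' = Q + AᵀP(A−BK) = [23.1896 -7.8736; -7.8736 45.1676]
tr(P') = 68.3571

1.3956 1.2637


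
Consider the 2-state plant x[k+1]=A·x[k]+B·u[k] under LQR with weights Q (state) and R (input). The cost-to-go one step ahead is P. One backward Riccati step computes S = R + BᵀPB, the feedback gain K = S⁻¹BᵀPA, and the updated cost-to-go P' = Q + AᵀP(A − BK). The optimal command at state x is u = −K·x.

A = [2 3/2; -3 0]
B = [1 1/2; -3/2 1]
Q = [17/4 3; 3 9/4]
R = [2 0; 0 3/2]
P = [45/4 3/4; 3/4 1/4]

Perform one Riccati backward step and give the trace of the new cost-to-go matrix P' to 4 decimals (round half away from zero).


15.0696

BᵀP = [10.1250 0.3750; 6.3750 0.6250]
S = R + BᵀPB = [2 0; 0 3/2] + [9.5625 5.4375; 5.4375 3.8125] = [11.5625 5.4375; 5.4375 5.3125]
BᵀPA = [19.1250 15.1875; 10.8750 9.5625]
K = S⁻¹·BᵀPA = [1.3330 0.9004; 0.6827 0.8784]
A−BK = [0.3256 0.1604; -1.6832 0.4723]
AᵀP(A−BK) = [5.3320 3.6018; 3.6018 3.2376]
P' = Q + AᵀP(A−BK) = [9.5820 6.6018; 6.6018 5.4876]
tr(P') = 15.0696
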